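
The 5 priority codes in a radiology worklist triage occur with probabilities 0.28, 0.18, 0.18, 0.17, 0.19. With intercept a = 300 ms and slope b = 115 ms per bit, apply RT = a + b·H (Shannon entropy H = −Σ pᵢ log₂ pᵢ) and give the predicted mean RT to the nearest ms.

Entropy contributions −pᵢ log₂ pᵢ: 0.5142, 0.4453, 0.4453, 0.4346, 0.4552; sum H = 2.2946 bits.
RT = a + bH = 300 + 115·2.2946 = 563.88 ms.

564 ms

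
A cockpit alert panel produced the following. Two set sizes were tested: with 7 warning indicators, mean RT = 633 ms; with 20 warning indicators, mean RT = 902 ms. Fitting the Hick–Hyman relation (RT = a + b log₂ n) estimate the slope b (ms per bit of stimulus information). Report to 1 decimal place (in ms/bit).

The slope on a log₂ axis is (902 − 633) / (4.3219 − 2.8074) = 177.608 ms/bit.

177.6 ms/bit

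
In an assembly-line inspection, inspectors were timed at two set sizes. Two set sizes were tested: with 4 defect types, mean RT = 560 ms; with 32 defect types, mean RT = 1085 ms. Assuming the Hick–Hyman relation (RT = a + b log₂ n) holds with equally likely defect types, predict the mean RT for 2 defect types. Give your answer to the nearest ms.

385 ms

With log₂ n on the abscissa the relation is linear; from the two conditions:
  b = (1085 − 560) / (log₂ 32 − log₂ 4) = 525 / (5 − 2) = 175 ms/bit
  a = 560 − 175 × 2 = 210 ms
Then RT(2) = 210 + 175 × log₂ 2 = 210 + 175 × 1 ≈ 385.000 ms.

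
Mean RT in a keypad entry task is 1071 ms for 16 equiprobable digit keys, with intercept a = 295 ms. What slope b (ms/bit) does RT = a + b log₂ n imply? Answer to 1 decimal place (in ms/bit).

b = (1071 − 295) / log₂(16) = 776 / 4 = 194.000 ms/bit.

194.0 ms/bit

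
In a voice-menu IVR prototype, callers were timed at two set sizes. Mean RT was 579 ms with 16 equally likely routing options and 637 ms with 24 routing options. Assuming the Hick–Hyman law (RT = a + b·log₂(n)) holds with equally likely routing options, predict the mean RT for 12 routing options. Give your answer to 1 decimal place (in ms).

Fit slope and intercept:
  b = (637 − 579) / (log₂ 24 − log₂ 16) = 58 / (4.5850 − 4) = 99.152 ms/bit
  a = 579 − 99.152 × 4 = 182.393 ms
Then RT(12) = 182.393 + 99.152 × log₂ 12 = 182.393 + 99.152 × 3.5850 ≈ 537.848 ms.

537.8 ms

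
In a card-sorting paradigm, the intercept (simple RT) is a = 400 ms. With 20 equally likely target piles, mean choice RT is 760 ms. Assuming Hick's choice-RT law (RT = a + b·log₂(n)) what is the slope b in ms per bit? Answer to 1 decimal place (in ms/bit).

83.3 ms/bit

b = (760 − 400) / log₂(20) = 360 / 4.3219 = 83.296 ms/bit.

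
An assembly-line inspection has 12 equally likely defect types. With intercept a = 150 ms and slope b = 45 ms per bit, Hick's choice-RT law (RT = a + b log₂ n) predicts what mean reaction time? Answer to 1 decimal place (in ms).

311.3 ms

log₂(12) = 3.5850 bits, so RT = 150 + 45 × 3.5850 ≈ 311.323 ms.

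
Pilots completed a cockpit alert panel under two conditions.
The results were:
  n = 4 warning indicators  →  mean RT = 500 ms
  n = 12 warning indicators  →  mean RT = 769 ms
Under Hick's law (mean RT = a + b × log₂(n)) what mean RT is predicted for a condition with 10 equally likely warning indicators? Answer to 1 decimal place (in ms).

724.4 ms

With log₂ n on the abscissa the relation is linear; from the two conditions:
  b = (769 − 500) / (log₂ 12 − log₂ 4) = 269 / (3.5850 − 2) = 169.720 ms/bit
  a = 500 − 169.720 × 2 = 160.560 ms
Then RT(10) = 160.560 + 169.720 × log₂ 10 = 160.560 + 169.720 × 3.3219 ≈ 724.358 ms.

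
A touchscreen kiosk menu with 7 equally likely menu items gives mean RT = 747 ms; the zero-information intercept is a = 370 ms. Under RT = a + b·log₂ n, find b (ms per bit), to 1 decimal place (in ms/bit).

7 alternatives carry log₂ 7 = 2.8074 bits; the choice cost is 747 − 370 = 377 ms, so b = 377/2.8074 = 134.290 ms/bit.

134.3 ms/bit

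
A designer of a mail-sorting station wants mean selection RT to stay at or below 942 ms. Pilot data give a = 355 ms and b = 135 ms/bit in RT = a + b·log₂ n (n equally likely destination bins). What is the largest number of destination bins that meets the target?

20

135·log₂ n ≤ 942 − 355 = 587, giving log₂ n ≤ 4.3481 and n ≤ 20.367. The largest whole number is 20.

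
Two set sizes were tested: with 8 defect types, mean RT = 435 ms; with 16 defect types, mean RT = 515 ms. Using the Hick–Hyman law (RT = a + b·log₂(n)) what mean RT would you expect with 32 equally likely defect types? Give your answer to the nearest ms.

595 ms

Fit slope and intercept:
  b = (515 − 435) / (log₂ 16 − log₂ 8) = 80 / (4 − 3) = 80 ms/bit
  a = 435 − 80 × 3 = 195 ms
Then RT(32) = 195 + 80 × log₂ 32 = 195 + 80 × 5 ≈ 595.000 ms.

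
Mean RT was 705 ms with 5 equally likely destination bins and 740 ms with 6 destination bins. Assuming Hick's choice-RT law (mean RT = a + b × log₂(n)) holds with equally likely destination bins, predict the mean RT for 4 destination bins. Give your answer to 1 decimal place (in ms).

662.2 ms

Solve the two-equation system in a and b:
  b = (740 − 705) / (log₂ 6 − log₂ 5) = 35 / (2.5850 − 2.3219) = 133.062 ms/bit
  a = 705 − 133.062 × 2.3219 = 396.039 ms
Then RT(4) = 396.039 + 133.062 × log₂ 4 = 396.039 + 133.062 × 2 ≈ 662.163 ms.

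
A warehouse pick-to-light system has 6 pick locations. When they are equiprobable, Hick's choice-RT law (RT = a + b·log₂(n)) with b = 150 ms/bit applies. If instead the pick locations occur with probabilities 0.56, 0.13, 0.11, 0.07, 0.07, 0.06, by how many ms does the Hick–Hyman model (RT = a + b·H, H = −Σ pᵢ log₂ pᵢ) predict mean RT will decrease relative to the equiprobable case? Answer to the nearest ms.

The RT saving is b·ΔH. Equiprobable H₀ = log₂(6) = 2.5850 bits; with the given probabilities H = 1.9820 bits.
b·(H₀ − H) = 150 × (2.5850 − 1.9820) = 90.44 ms.

90 ms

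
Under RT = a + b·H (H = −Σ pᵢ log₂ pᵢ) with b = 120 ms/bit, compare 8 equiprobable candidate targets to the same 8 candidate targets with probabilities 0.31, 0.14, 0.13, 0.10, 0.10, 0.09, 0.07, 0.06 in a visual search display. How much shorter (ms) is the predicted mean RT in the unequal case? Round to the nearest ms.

Equiprobable entropy H₀ = log₂ 8 = 3.0000 bits.
Skewed entropy H = −Σ pᵢ log₂ pᵢ = 2.7927 bits.
ΔRT = b·(H₀ − H) = 120 × 0.2073 = 24.88 ms.

25 ms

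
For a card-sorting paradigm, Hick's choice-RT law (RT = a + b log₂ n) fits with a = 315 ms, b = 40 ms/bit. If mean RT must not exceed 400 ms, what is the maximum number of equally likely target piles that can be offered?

Information budget: (400 − 315)/40 = 2.1250 bits, so n ≤ 2^2.1250 = 4.362 → at most 4.

4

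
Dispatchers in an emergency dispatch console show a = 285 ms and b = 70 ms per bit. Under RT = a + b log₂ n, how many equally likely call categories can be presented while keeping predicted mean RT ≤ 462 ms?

5

Set 285 + 70·log₂ n ≤ 462 → log₂ n ≤ (462 − 285)/70 = 2.5286.
So n ≤ 2^2.5286 = 5.770; the largest integer n is 5.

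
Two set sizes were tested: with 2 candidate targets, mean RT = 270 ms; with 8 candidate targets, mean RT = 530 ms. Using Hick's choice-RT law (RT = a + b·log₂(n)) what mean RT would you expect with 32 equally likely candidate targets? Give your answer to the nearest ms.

RT is linear in log₂ n, so two points fix the line:
  b = (530 − 270) / (log₂ 8 − log₂ 2) = 260 / (3 − 1) = 130 ms/bit
  a = 270 − 130 × 1 = 140 ms
Then RT(32) = 140 + 130 × log₂ 32 = 140 + 130 × 5 ≈ 790.000 ms.

790 ms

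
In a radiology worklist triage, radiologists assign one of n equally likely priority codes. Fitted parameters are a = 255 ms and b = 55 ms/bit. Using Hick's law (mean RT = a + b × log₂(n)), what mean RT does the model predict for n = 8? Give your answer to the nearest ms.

420 ms

log₂(8) = 3 bits, so RT = 255 + 55 × 3 ≈ 420.000 ms.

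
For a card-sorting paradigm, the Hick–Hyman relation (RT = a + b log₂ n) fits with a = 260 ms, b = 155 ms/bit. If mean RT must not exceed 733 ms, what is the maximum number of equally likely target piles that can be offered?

Set 260 + 155·log₂ n ≤ 733 → log₂ n ≤ (733 − 260)/155 = 3.0516.
So n ≤ 2^3.0516 = 8.291; the largest integer n is 8.

8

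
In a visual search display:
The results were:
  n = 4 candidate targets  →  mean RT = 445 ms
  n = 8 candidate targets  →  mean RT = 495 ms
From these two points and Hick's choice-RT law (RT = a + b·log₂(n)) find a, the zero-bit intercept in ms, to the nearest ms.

345 ms

Slope: b = (495 − 445) / (log₂ 8 − log₂ 4) = 50/1.0000 = 50 ms/bit.
a = RT₁ − b·log₂ n₁ = 445 − 50 × 2 = 345.000 ms.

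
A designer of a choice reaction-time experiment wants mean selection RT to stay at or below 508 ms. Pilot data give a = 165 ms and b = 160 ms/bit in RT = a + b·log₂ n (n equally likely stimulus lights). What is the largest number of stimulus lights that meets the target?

Set 165 + 160·log₂ n ≤ 508 → log₂ n ≤ (508 − 165)/160 = 2.1437.
So n ≤ 2^2.1437 = 4.419; the largest integer n is 4.

4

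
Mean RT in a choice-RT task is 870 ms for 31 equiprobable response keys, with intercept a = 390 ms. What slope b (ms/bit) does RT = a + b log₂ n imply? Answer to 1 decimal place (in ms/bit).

b = (870 − 390) / log₂(31) = 480 / 4.9542 = 96.888 ms/bit.

96.9 ms/bit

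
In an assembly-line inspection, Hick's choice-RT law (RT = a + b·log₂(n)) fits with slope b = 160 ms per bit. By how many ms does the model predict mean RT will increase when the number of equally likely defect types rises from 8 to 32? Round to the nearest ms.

Only the slope matters, since a is common to both: ΔRT = b·log₂(n₂/n₁).
log₂(32) − log₂(8) = log₂(32/8) = log₂(4) = 2.
ΔRT = 160 × 2.0000 = 320.000 ms.

320 ms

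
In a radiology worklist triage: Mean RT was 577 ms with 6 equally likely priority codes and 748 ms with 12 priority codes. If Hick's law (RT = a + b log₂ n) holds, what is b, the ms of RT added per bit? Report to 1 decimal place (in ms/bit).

Slope: b = (748 − 577) / (log₂ 12 − log₂ 6) = 171/1.0000 = 171.000 ms/bit.

171.0 ms/bit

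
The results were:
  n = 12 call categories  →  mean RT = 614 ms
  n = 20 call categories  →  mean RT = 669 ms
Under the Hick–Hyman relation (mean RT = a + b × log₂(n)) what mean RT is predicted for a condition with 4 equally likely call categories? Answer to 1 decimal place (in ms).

495.7 ms

Fit slope and intercept:
  b = (669 − 614) / (log₂ 20 − log₂ 12) = 55 / (4.3219 − 3.5850) = 74.630 ms/bit
  a = 614 − 74.630 × 3.5850 = 346.453 ms
Then RT(4) = 346.453 + 74.630 × log₂ 4 = 346.453 + 74.630 × 2 ≈ 495.714 ms.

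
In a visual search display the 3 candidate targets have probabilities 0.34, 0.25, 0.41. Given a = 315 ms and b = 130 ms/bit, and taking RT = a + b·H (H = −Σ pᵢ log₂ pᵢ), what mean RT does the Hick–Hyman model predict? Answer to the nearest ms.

Entropy contributions −pᵢ log₂ pᵢ: 0.5292, 0.5000, 0.5274; sum H = 1.5566 bits.
RT = a + bH = 315 + 130·1.5566 = 517.35 ms.

517 ms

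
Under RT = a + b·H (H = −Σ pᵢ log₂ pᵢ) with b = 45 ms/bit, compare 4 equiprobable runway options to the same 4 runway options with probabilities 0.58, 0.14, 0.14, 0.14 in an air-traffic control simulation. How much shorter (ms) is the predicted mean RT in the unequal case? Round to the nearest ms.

16 ms

Equiprobable entropy H₀ = log₂ 4 = 2.0000 bits.
Skewed entropy H = −Σ pᵢ log₂ pᵢ = 1.6471 bits.
ΔRT = b·(H₀ − H) = 45 × 0.3529 = 15.88 ms.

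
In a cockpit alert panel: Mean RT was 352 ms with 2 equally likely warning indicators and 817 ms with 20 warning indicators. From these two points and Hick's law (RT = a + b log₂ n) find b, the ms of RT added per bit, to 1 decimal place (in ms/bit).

140.0 ms/bit

The slope on a log₂ axis is (817 − 352) / (4.3219 − 1) = 139.979 ms/bit.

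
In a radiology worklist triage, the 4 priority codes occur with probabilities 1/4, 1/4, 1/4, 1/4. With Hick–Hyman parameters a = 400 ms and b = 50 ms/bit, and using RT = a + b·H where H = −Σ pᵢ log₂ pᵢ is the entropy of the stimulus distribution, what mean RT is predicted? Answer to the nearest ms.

Each term −pᵢ log₂ pᵢ: 0.25·2 + 0.25·2 + 0.25·2 + 0.25·2; summed, H = 2.000 bits.
Mean RT = a + bH = 400 + 50·2.000 = 500.00 ms.

500 ms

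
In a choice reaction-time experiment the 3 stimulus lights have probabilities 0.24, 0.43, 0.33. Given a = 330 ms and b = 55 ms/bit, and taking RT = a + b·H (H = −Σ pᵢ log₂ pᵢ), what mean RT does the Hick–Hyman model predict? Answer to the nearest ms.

415 ms

H = 0.24·log₂(1/0.24) + 0.43·log₂(1/0.43) + 0.33·log₂(1/0.33) = 1.5455 bits.
RT = 330 + 55 × 1.5455 = 415.00 ms.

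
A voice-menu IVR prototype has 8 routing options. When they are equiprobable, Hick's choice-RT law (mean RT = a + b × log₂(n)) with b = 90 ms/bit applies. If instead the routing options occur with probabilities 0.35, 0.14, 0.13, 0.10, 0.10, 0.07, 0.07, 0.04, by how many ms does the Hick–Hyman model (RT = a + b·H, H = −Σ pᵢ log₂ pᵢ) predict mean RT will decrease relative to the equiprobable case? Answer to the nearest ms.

Equiprobable entropy H₀ = log₂ 8 = 3.0000 bits.
Skewed entropy H = −Σ pᵢ log₂ pᵢ = 2.6971 bits.
ΔRT = b·(H₀ − H) = 90 × 0.3029 = 27.26 ms.

27 ms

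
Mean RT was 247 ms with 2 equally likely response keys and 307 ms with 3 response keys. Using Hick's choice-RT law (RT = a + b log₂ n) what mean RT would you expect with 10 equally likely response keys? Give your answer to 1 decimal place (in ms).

RT is linear in log₂ n, so two points fix the line:
  b = (307 − 247) / (log₂ 3 − log₂ 2) = 60 / (1.5850 − 1) = 102.571 ms/bit
  a = 247 − 102.571 × 1 = 144.429 ms
Then RT(10) = 144.429 + 102.571 × log₂ 10 = 144.429 + 102.571 × 3.3219 ≈ 485.162 ms.

485.2 ms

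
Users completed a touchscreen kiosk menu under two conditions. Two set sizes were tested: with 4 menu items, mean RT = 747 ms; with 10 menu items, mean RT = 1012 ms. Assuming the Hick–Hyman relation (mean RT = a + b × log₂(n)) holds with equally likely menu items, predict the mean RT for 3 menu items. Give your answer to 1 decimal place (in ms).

Solve the two-equation system in a and b:
  b = (1012 − 747) / (log₂ 10 − log₂ 4) = 265 / (3.3219 − 2) = 200.465 ms/bit
  a = 747 − 200.465 × 2 = 346.070 ms
Then RT(3) = 346.070 + 200.465 × log₂ 3 = 346.070 + 200.465 × 1.5850 ≈ 663.800 ms.

663.8 ms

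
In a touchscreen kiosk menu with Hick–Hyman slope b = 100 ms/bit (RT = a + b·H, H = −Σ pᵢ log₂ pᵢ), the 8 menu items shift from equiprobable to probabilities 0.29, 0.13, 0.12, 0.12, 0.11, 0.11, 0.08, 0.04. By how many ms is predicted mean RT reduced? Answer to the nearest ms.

19 ms

Equiprobable entropy H₀ = log₂ 8 = 3.0000 bits.
Skewed entropy H = −Σ pᵢ log₂ pᵢ = 2.8125 bits.
ΔRT = b·(H₀ − H) = 100 × 0.1875 = 18.75 ms.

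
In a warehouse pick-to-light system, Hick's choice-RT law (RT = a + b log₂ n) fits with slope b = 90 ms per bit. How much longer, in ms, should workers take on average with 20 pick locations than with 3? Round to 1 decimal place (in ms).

246.3 ms

ΔRT = (a + b log₂ n₂) − (a + b log₂ n₁) = b·(log₂ n₂ − log₂ n₁).
log₂(20) − log₂(3) = 4.3219 − 1.5850 = 2.7370.
ΔRT = 90 × 2.7370 = 246.327 ms.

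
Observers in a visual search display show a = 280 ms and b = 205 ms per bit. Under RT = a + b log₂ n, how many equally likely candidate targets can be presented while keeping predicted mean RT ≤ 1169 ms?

205·log₂ n ≤ 1169 − 280 = 889, giving log₂ n ≤ 4.3366 and n ≤ 20.204. The largest whole number is 20.

20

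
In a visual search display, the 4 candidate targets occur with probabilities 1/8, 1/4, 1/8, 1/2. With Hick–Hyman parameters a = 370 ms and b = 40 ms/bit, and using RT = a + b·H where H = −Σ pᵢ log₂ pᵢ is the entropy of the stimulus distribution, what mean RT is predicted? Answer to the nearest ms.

440 ms

H = −Σ pᵢ log₂ pᵢ = 0.125·3 + 0.25·2 + 0.125·3 + 0.5·1 = 1.750 bits.
RT = 370 + 40 × 1.750 = 440.00 ms.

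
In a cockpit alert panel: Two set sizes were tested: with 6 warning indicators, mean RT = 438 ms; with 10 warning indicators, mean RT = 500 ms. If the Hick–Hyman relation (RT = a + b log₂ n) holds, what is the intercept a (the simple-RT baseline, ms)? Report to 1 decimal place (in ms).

220.5 ms

Slope: b = (500 − 438) / (log₂ 10 − log₂ 6) = 62/0.7370 = 84.129 ms/bit.
Intercept: a = 438 − 84.129·log₂(6) = 220.530 ms.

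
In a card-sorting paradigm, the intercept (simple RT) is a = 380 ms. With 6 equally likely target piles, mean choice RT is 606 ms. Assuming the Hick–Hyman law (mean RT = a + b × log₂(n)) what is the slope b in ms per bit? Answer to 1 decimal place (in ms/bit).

87.4 ms/bit

log₂(6) = 2.5850 bits.
b = (RT − a)/log₂ n = (606 − 380) / 2.5850 = 87.429 ms/bit.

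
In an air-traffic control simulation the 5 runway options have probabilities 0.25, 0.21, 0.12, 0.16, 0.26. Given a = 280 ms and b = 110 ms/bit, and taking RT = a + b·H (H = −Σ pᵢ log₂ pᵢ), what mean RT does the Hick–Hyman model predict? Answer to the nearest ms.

530 ms

H = 0.25·log₂(1/0.25) + 0.21·log₂(1/0.21) + 0.12·log₂(1/0.12) + 0.16·log₂(1/0.16) + 0.26·log₂(1/0.26) = 2.2682 bits.
RT = 280 + 110 × 2.2682 = 529.50 ms.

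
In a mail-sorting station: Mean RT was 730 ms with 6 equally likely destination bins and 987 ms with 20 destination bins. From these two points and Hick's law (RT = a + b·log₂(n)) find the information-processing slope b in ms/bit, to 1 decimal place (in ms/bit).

Slope: b = (987 − 730) / (log₂ 20 − log₂ 6) = 257/1.7370 = 147.959 ms/bit.

148.0 ms/bit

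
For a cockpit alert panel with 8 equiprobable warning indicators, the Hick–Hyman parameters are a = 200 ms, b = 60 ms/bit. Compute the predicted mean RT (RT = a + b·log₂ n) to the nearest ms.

log₂(8) = 3 bits, so RT = 200 + 60 × 3 ≈ 380.000 ms.

380 ms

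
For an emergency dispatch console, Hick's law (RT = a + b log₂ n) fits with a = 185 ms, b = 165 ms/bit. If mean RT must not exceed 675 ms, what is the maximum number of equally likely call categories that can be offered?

Information budget: (675 − 185)/165 = 2.9697 bits, so n ≤ 2^2.9697 = 7.834 → at most 7.

7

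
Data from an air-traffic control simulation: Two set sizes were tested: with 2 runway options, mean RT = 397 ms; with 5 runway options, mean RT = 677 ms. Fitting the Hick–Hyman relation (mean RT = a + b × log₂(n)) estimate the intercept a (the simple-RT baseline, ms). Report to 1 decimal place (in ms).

b = (RT₂ − RT₁)/(log₂ n₂ − log₂ n₁) = (677 − 397)/(2.3219 − 1) = 211.812 ms/bit.
a = RT₁ − b·log₂ n₁ = 397 − 211.812 × 1 = 185.188 ms.

185.2 ms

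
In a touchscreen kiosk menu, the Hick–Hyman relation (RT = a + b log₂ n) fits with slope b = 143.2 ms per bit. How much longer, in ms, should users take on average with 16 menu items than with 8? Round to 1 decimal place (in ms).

143.2 ms

Only the slope matters, since a is common to both: ΔRT = b·log₂(n₂/n₁).
log₂(16) − log₂(8) = log₂(16/8) = log₂(2) = 1.
ΔRT = 143.2 × 1.0000 = 143.200 ms.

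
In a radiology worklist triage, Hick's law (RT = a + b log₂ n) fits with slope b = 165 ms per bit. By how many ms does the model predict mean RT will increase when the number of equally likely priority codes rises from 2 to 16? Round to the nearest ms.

Only the slope matters, since a is common to both: ΔRT = b·log₂(n₂/n₁).
log₂(16) − log₂(2) = log₂(16/2) = log₂(8) = 3.
ΔRT = 165 × 3.0000 = 495.000 ms.

495 ms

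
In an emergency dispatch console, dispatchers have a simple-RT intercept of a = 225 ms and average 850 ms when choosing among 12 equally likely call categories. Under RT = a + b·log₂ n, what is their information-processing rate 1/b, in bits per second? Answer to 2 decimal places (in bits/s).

5.74 bits/s

b = (850 − 225)/log₂ 12 = 625/3.5850 = 174.339 ms per bit = 0.17434 s/bit; the reciprocal is 5.736 bits/s.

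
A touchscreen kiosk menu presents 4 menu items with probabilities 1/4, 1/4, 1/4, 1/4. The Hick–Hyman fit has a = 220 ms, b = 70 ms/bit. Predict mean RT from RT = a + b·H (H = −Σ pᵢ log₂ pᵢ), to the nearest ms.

360 ms

H = −Σ pᵢ log₂ pᵢ = 0.25·2 + 0.25·2 + 0.25·2 + 0.25·2 = 2.000 bits.
RT = 220 + 70 × 2.000 = 360.00 ms.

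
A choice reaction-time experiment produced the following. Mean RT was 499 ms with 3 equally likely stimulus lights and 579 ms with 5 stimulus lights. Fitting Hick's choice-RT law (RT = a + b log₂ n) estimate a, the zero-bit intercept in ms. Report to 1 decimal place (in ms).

326.9 ms

b = (RT₂ − RT₁)/(log₂ n₂ − log₂ n₁) = (579 − 499)/(2.3219 − 1.5850) = 108.553 ms/bit.
a = RT₁ − b·log₂ n₁ = 499 − 108.553 × 1.5850 = 326.947 ms.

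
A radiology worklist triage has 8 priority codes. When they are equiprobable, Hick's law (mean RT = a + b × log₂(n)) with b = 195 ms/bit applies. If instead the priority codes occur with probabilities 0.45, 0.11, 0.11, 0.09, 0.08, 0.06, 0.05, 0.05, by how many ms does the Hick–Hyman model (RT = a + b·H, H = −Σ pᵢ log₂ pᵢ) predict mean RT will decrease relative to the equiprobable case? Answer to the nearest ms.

Equiprobable entropy H₀ = log₂ 8 = 3.0000 bits.
Skewed entropy H = −Σ pᵢ log₂ pᵢ = 2.4989 bits.
ΔRT = b·(H₀ − H) = 195 × 0.5011 = 97.72 ms.

98 ms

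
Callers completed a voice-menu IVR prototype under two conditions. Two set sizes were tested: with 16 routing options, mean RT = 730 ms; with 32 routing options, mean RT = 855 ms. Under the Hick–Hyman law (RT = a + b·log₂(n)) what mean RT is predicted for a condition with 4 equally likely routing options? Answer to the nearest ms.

Solve the two-equation system in a and b:
  b = (855 − 730) / (log₂ 32 − log₂ 16) = 125 / (5 − 4) = 125 ms/bit
  a = 730 − 125 × 4 = 230 ms
Then RT(4) = 230 + 125 × log₂ 4 = 230 + 125 × 2 ≈ 480.000 ms.

480 ms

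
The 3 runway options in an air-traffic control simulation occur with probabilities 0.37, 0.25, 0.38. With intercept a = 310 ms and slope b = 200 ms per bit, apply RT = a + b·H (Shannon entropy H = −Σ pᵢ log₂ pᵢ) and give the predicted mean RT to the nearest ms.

H = 0.37·log₂(1/0.37) + 0.25·log₂(1/0.25) + 0.38·log₂(1/0.38) = 1.5612 bits.
RT = 310 + 200 × 1.5612 = 622.24 ms.

622 ms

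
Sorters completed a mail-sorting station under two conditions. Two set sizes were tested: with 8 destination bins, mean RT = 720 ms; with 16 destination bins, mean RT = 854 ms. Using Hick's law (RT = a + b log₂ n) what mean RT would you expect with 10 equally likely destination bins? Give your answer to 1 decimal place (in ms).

Solve the two-equation system in a and b:
  b = (854 − 720) / (log₂ 16 − log₂ 8) = 134 / (4 − 3) = 134.000 ms/bit
  a = 720 − 134.000 × 3 = 318.000 ms
Then RT(10) = 318.000 + 134.000 × log₂ 10 = 318.000 + 134.000 × 3.3219 ≈ 763.138 ms.

763.1 ms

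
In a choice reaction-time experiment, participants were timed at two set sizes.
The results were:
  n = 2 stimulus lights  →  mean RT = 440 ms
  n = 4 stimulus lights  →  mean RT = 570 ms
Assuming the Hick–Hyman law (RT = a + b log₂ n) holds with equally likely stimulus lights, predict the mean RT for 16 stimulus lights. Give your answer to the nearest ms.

830 ms

Fit slope and intercept:
  b = (570 − 440) / (log₂ 4 − log₂ 2) = 130 / (2 − 1) = 130 ms/bit
  a = 440 − 130 × 1 = 310 ms
Then RT(16) = 310 + 130 × log₂ 16 = 310 + 130 × 4 ≈ 830.000 ms.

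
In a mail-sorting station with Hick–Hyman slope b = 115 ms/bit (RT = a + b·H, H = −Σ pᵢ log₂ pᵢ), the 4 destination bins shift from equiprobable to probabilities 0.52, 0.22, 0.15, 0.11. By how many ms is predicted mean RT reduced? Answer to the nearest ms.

31 ms

Equiprobable entropy H₀ = log₂ 4 = 2.0000 bits.
Skewed entropy H = −Σ pᵢ log₂ pᵢ = 1.7320 bits.
ΔRT = b·(H₀ − H) = 115 × 0.2680 = 30.82 ms.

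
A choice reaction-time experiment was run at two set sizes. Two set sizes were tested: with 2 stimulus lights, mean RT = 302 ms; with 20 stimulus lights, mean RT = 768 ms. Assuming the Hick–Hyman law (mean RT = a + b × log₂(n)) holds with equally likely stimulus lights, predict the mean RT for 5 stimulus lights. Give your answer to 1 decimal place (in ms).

487.4 ms

RT is linear in log₂ n, so two points fix the line:
  b = (768 − 302) / (log₂ 20 − log₂ 2) = 466 / (4.3219 − 1) = 140.280 ms/bit
  a = 302 − 140.280 × 1 = 161.720 ms
Then RT(5) = 161.720 + 140.280 × log₂ 5 = 161.720 + 140.280 × 2.3219 ≈ 487.440 ms.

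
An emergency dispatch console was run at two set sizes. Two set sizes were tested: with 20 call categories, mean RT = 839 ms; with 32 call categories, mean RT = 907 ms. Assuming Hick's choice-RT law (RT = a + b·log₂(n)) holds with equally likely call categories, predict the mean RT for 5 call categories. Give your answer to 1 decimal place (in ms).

638.4 ms

Solve the two-equation system in a and b:
  b = (907 − 839) / (log₂ 32 − log₂ 20) = 68 / (5 − 4.3219) = 100.284 ms/bit
  a = 839 − 100.284 × 4.3219 = 405.578 ms
Then RT(5) = 405.578 + 100.284 × log₂ 5 = 405.578 + 100.284 × 2.3219 ≈ 638.431 ms.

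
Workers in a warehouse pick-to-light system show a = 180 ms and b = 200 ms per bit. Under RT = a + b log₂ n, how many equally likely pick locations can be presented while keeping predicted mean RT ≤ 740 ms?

Information budget: (740 − 180)/200 = 2.8000 bits, so n ≤ 2^2.8000 = 6.964 → at most 6.

6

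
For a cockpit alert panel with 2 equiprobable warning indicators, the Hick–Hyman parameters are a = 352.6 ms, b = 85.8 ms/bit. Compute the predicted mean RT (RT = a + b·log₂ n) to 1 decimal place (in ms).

438.4 ms

log₂(2) = 1 bits, so RT = 352.6 + 85.8 × 1 ≈ 438.400 ms.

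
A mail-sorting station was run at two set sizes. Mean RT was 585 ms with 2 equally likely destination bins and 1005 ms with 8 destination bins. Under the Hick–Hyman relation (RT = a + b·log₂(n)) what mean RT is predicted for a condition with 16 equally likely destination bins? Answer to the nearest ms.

Fit slope and intercept:
  b = (1005 − 585) / (log₂ 8 − log₂ 2) = 420 / (3 − 1) = 210 ms/bit
  a = 585 − 210 × 1 = 375 ms
Then RT(16) = 375 + 210 × log₂ 16 = 375 + 210 × 4 ≈ 1215.000 ms.

1215 ms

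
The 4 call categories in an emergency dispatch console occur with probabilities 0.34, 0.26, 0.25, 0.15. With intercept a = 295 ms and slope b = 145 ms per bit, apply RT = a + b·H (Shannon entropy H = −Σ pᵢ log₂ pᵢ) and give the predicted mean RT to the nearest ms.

Entropy contributions −pᵢ log₂ pᵢ: 0.5292, 0.5053, 0.5000, 0.4105; sum H = 1.9450 bits.
RT = a + bH = 295 + 145·1.9450 = 577.03 ms.

577 ms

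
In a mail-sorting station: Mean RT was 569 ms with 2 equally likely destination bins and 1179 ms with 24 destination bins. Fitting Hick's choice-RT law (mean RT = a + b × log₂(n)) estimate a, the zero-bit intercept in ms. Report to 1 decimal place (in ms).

398.8 ms

The slope on a log₂ axis is (1179 − 569) / (4.5850 − 1) = 170.155 ms/bit.
a = RT₁ − b·log₂ n₁ = 569 − 170.155 × 1 = 398.845 ms.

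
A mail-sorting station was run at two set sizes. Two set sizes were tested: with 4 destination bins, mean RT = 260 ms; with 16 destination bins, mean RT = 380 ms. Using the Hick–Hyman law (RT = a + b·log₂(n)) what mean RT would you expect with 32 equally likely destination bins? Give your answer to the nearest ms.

Fit slope and intercept:
  b = (380 − 260) / (log₂ 16 − log₂ 4) = 120 / (4 − 2) = 60 ms/bit
  a = 260 − 60 × 2 = 140 ms
Then RT(32) = 140 + 60 × log₂ 32 = 140 + 60 × 5 ≈ 440.000 ms.

440 ms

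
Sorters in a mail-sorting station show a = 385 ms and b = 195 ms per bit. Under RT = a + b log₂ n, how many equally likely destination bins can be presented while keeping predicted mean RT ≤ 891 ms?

195·log₂ n ≤ 891 − 385 = 506, giving log₂ n ≤ 2.5949 and n ≤ 6.041. The largest whole number is 6.

6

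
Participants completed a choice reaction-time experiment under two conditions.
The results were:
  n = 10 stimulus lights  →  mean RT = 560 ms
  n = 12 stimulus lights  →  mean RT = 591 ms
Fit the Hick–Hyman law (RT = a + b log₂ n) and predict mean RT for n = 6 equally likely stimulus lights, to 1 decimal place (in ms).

Solve the two-equation system in a and b:
  b = (591 − 560) / (log₂ 12 − log₂ 10) = 31 / (3.5850 − 3.3219) = 117.855 ms/bit
  a = 560 − 117.855 × 3.3219 = 168.493 ms
Then RT(6) = 168.493 + 117.855 × log₂ 6 = 168.493 + 117.855 × 2.5850 ≈ 473.145 ms.

473.1 ms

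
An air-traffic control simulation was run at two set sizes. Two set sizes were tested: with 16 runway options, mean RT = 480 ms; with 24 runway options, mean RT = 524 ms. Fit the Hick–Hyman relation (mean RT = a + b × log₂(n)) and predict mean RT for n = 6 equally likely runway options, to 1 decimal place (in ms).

373.6 ms

Solve the two-equation system in a and b:
  b = (524 − 480) / (log₂ 24 − log₂ 16) = 44 / (4.5850 − 4) = 75.218 ms/bit
  a = 480 − 75.218 × 4 = 179.126 ms
Then RT(6) = 179.126 + 75.218 × log₂ 6 = 179.126 + 75.218 × 2.5850 ≈ 373.563 ms.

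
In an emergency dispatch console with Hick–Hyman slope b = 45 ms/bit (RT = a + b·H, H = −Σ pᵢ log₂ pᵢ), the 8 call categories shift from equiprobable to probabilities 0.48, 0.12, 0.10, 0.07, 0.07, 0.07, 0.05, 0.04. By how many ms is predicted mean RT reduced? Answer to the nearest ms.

26 ms

The RT saving is b·ΔH. Equiprobable H₀ = log₂(8) = 3.0000 bits; with the given probabilities H = 2.4150 bits.
b·(H₀ − H) = 45 × (3.0000 − 2.4150) = 26.32 ms.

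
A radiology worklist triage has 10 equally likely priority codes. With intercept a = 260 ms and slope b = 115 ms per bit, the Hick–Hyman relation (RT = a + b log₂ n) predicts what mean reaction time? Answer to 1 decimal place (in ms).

log₂(10) = 3.3219 bits, so RT = 260 + 115 × 3.3219 ≈ 642.022 ms.

642.0 ms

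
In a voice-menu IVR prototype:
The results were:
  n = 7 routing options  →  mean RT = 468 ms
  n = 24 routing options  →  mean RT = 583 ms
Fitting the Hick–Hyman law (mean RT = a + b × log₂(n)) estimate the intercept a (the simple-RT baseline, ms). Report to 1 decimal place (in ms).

Slope: b = (583 − 468) / (log₂ 24 − log₂ 7) = 115/1.7776 = 64.694 ms/bit.
Intercept: a = 468 − 64.694·log₂(7) = 286.382 ms.

286.4 ms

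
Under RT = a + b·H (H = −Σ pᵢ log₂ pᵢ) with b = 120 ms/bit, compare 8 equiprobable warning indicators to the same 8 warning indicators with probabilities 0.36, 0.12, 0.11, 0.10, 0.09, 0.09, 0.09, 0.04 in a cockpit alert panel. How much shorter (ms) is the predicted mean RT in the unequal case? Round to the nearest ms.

The RT saving is b·ΔH. Equiprobable H₀ = log₂(8) = 3.0000 bits; with the given probabilities H = 2.7039 bits.
b·(H₀ − H) = 120 × (3.0000 − 2.7039) = 35.53 ms.

36 ms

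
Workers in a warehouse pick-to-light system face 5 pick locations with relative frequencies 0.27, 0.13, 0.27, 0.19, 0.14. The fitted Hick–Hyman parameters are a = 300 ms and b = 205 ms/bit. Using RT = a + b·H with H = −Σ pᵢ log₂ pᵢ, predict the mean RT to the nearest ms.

762 ms

Entropy contributions −pᵢ log₂ pᵢ: 0.5100, 0.3826, 0.5100, 0.4552, 0.3971; sum H = 2.2550 bits.
RT = a + bH = 300 + 205·2.2550 = 762.28 ms.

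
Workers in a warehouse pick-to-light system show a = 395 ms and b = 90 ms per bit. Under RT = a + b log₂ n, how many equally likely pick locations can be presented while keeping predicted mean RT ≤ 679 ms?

8

Set 395 + 90·log₂ n ≤ 679 → log₂ n ≤ (679 − 395)/90 = 3.1556.
So n ≤ 2^3.1556 = 8.911; the largest integer n is 8.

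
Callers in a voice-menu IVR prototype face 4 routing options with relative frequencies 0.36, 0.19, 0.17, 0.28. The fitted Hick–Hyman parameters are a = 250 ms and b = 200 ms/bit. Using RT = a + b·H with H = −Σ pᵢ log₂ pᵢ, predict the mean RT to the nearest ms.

Entropy contributions −pᵢ log₂ pᵢ: 0.5306, 0.4552, 0.4346, 0.5142; sum H = 1.9346 bits.
RT = a + bH = 250 + 200·1.9346 = 636.93 ms.

637 ms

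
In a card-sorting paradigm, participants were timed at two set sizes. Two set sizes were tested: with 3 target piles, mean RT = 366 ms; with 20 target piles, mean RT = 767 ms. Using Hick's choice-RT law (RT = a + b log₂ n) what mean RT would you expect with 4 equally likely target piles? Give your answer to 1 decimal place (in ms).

426.8 ms

RT is linear in log₂ n, so two points fix the line:
  b = (767 − 366) / (log₂ 20 − log₂ 3) = 401 / (4.3219 − 1.5850) = 146.513 ms/bit
  a = 366 − 146.513 × 1.5850 = 133.783 ms
Then RT(4) = 133.783 + 146.513 × log₂ 4 = 133.783 + 146.513 × 2 ≈ 426.808 ms.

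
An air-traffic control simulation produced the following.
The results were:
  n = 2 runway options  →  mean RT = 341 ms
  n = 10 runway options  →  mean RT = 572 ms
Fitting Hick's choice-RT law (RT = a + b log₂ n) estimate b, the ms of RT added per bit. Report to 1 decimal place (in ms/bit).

99.5 ms/bit

b = (RT₂ − RT₁)/(log₂ n₂ − log₂ n₁) = (572 − 341)/(3.3219 − 1) = 99.486 ms/bit.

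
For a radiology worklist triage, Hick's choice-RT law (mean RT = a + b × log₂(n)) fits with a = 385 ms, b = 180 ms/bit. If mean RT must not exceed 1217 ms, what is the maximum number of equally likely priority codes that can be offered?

180·log₂ n ≤ 1217 − 385 = 832, giving log₂ n ≤ 4.6222 and n ≤ 24.628. The largest whole number is 24.

24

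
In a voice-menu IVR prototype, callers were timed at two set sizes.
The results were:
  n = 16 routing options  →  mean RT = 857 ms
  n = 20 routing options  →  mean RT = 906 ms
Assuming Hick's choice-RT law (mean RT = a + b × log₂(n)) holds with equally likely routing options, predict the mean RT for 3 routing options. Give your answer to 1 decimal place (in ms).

Fit slope and intercept:
  b = (906 − 857) / (log₂ 20 − log₂ 16) = 49 / (4.3219 − 4) = 152.208 ms/bit
  a = 857 − 152.208 × 4 = 248.168 ms
Then RT(3) = 248.168 + 152.208 × log₂ 3 = 248.168 + 152.208 × 1.5850 ≈ 489.412 ms.

489.4 ms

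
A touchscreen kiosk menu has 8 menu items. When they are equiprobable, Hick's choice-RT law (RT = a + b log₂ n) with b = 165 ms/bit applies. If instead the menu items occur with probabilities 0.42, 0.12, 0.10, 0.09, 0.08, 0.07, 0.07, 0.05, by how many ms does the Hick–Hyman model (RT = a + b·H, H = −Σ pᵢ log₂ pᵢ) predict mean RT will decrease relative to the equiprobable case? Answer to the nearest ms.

The RT saving is b·ΔH. Equiprobable H₀ = log₂(8) = 3.0000 bits; with the given probabilities H = 2.5823 bits.
b·(H₀ − H) = 165 × (3.0000 − 2.5823) = 68.92 ms.

69 ms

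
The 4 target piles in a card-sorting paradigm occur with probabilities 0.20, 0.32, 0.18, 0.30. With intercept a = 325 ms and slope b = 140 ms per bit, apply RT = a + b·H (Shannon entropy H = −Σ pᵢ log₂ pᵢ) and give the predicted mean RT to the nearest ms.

H = 0.20·log₂(1/0.20) + 0.32·log₂(1/0.32) + 0.18·log₂(1/0.18) + 0.30·log₂(1/0.30) = 1.9568 bits.
RT = 325 + 140 × 1.9568 = 598.95 ms.

599 ms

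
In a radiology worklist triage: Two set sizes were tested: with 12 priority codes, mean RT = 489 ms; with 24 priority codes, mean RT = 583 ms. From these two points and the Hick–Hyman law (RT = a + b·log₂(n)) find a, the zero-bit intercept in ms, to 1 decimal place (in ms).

Slope: b = (583 − 489) / (log₂ 24 − log₂ 12) = 94/1.0000 = 94.000 ms/bit.
Intercept: a = 489 − 94.000·log₂(12) = 152.014 ms.

152.0 ms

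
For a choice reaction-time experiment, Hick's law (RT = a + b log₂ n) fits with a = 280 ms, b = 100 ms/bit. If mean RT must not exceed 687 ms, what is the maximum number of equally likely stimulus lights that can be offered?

Information budget: (687 − 280)/100 = 4.0700 bits, so n ≤ 2^4.0700 = 16.795 → at most 16.

16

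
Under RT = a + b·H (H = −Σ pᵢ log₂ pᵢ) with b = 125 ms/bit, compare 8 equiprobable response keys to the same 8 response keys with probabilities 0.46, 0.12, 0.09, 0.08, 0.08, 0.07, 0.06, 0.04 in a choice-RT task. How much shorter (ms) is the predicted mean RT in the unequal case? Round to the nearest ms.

66 ms

The RT saving is b·ΔH. Equiprobable H₀ = log₂(8) = 3.0000 bits; with the given probabilities H = 2.4759 bits.
b·(H₀ − H) = 125 × (3.0000 − 2.4759) = 65.51 ms.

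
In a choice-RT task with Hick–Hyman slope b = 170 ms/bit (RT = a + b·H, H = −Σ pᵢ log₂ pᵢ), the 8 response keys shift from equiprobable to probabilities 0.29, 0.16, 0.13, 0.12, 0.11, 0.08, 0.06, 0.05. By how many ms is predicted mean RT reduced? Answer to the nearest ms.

35 ms

Equiprobable entropy H₀ = log₂ 8 = 3.0000 bits.
Skewed entropy H = −Σ pᵢ log₂ pᵢ = 2.7921 bits.
ΔRT = b·(H₀ − H) = 170 × 0.2079 = 35.35 ms.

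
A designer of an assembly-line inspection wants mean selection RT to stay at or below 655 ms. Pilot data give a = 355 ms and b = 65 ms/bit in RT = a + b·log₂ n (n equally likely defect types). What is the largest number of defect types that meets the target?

65·log₂ n ≤ 655 − 355 = 300, giving log₂ n ≤ 4.6154 and n ≤ 24.511. The largest whole number is 24.

24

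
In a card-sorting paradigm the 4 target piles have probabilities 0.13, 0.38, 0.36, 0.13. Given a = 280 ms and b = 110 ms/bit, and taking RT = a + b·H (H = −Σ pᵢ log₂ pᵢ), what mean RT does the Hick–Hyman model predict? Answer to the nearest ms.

481 ms

Entropy contributions −pᵢ log₂ pᵢ: 0.3826, 0.5305, 0.5306, 0.3826; sum H = 1.8264 bits.
RT = a + bH = 280 + 110·1.8264 = 480.90 ms.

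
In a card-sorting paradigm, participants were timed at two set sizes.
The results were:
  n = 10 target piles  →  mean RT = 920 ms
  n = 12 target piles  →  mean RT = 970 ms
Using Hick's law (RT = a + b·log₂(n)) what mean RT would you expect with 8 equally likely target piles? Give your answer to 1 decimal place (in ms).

Solve the two-equation system in a and b:
  b = (970 − 920) / (log₂ 12 − log₂ 10) = 50 / (3.5850 − 3.3219) = 190.089 ms/bit
  a = 920 − 190.089 × 3.3219 = 288.537 ms
Then RT(8) = 288.537 + 190.089 × log₂ 8 = 288.537 + 190.089 × 3 ≈ 858.805 ms.

858.8 ms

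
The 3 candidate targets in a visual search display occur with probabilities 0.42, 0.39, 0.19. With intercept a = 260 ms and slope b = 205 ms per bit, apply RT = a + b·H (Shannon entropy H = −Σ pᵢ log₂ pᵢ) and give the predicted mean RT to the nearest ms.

570 ms

Entropy contributions −pᵢ log₂ pᵢ: 0.5256, 0.5298, 0.4552; sum H = 1.5107 bits.
RT = a + bH = 260 + 205·1.5107 = 569.69 ms.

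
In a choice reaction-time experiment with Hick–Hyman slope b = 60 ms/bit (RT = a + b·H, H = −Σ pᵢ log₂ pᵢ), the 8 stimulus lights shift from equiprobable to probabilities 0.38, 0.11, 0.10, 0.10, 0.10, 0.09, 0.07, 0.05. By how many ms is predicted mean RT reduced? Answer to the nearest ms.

Equiprobable entropy H₀ = log₂ 8 = 3.0000 bits.
Skewed entropy H = −Σ pᵢ log₂ pᵢ = 2.6746 bits.
ΔRT = b·(H₀ − H) = 60 × 0.3254 = 19.52 ms.

20 ms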